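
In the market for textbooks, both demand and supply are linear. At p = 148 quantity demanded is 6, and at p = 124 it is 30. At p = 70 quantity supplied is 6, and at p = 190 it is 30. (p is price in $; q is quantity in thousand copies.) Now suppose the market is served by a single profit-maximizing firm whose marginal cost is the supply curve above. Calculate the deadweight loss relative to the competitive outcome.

Demand slope = (124 − 148)/(30 − 6) = −1, so p = 154 − q.
Supply slope = (190 − 70)/(30 − 6) = 5, so p = 40 + 5q.
Competitive equilibrium: 154 − q = 40 + 5q → q* = 19, p* = 135.
Marginal revenue: MR = 154 − 2q. Set MR = MC: 154 − 2q = 40 + 5q → q_m = 16.2857.
Price p_m = 154 − 1·16.2857 = 137.7143; MC(q_m) = 40 + 5·16.2857 = 121.4285.
Competitive q* = 19, so Δq = 2.7143; wedge = 137.7143 − 121.4285 = 16.2858.
The triangle = ½ × 2.7143 × 16.2858 = $22.10 thousand.

$22.10 thousand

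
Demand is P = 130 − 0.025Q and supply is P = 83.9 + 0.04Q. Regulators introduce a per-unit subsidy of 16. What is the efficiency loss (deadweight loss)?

Competitive equilibrium: 130 − 0.025Q = 83.9 + 0.04Q → Q* = 709.2308, P* = 112.2692.
The subsidy lowers effective supply by 16: P = 67.9 + 0.04Q.
New quantity: 130 − 0.025Q = 67.9 + 0.04Q → Q' = 955.3846.
Overproduction ΔQ = 955.3846 − 709.2308 = 246.1538; wedge = subsidy = 16.
DWL = ½ × 246.1538 × 16 = 1969.23.

1969.23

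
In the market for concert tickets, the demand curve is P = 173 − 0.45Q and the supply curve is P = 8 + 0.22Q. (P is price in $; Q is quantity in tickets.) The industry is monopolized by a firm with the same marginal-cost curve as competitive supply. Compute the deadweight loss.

$3279.84

Competitive equilibrium: 173 − 0.45Q = 8 + 0.22Q → Q* = 246.2687, P* = 62.1791.
Marginal revenue: MR = 173 − 0.9Q. Set MR = MC: 173 − 0.9Q = 8 + 0.22Q → Q_m = 147.3214.
Price P_m = 173 − 0.45·147.3214 = 106.7054; MC(Q_m) = 8 + 0.22·147.3214 = 40.4107.
Competitive Q* = 246.2687, so ΔQ = 98.9473; wedge = 106.7054 − 40.4107 = 66.2947.
DWL = ½ × 98.9473 × 66.2947 = $3279.84.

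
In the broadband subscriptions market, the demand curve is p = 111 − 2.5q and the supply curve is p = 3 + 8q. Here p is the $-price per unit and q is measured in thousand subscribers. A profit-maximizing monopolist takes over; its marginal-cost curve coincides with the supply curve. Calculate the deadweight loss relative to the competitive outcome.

Competitive equilibrium: 111 − 2.5q = 3 + 8q → q* = 10.2857, p* = 85.2857.
Marginal revenue: MR = 111 − 5q. Set MR = MC: 111 − 5q = 3 + 8q → q_m = 8.3077.
Price p_m = 111 − 2.5·8.3077 = 90.2308; MC(q_m) = 3 + 8·8.3077 = 69.4616.
Competitive q* = 10.2857, so Δq = 1.978; wedge = 90.2308 − 69.4616 = 20.7692.
Welfare loss = ½ × 1.978 × 20.7692 = $20.54 thousand.

$20.54 thousand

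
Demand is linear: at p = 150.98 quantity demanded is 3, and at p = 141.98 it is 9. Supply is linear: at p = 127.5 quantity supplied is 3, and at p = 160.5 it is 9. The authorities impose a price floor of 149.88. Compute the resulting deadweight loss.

Demand slope = (141.98 − 150.98)/(9 − 3) = −1.5, so p = 155.48 − 1.5q.
Supply slope = (160.5 − 127.5)/(9 − 3) = 5.5, so p = 111 + 5.5q.
Competitive equilibrium: 155.48 − 1.5q = 111 + 5.5q → q* = 6.3543, p* = 145.9486.
At the floor p = 149.88, quantity demanded = (155.48 − 149.88)/1.5 = 3.7333.
Sellers' marginal cost at q' = 3.7333: 111 + 5.5·3.7333 = 131.5332.
Δq = 6.3543 − 3.7333 = 2.621; wedge = 149.88 − 131.5332 = 18.3468.
Welfare loss = ½ × 2.621 × 18.3468 = 24.04.

24.04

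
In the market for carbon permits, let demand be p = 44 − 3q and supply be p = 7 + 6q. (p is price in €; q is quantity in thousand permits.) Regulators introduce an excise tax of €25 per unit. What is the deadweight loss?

Competitive equilibrium: 44 − 3q = 7 + 6q → q* = 4.1111, p* = 31.6667.
With the tax, the buyer price exceeds the seller price by 25: (44 − 3q) − (7 + 6q) = 25 → q' = 1.3333.
Δq = 4.1111 − 1.3333 = 2.7778; the wedge equals the tax, 25.
Deadweight loss = ½ × 2.7778 × 25 = €34.72 thousand.

€34.72 thousand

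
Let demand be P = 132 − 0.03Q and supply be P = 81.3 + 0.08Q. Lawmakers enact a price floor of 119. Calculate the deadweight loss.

Competitive equilibrium: 132 − 0.03Q = 81.3 + 0.08Q → Q* = 460.9091, P* = 118.1727.
At the floor P = 119, quantity demanded = (132 − 119)/0.03 = 433.3333.
Sellers' marginal cost at Q' = 433.3333: 81.3 + 0.08·433.3333 = 115.9667.
ΔQ = 460.9091 − 433.3333 = 27.5758; wedge = 119 − 115.9667 = 3.0333.
Welfare loss = ½ × 27.5758 × 3.0333 = 41.82.

41.82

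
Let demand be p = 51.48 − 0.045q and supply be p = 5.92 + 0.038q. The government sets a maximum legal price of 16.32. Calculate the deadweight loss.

Competitive equilibrium: 51.48 − 0.045q = 5.92 + 0.038q → q* = 548.9157, p* = 26.7788.
At the ceiling p = 16.32, quantity supplied = (16.32 − 5.92)/0.038 = 273.6842.
Willingness to pay at q' = 273.6842: 51.48 − 0.045·273.6842 = 39.1642.
Δq = 548.9157 − 273.6842 = 275.2315; wedge = 39.1642 − 16.32 = 22.8442.
DWL = ½ × 275.2315 × 22.8442 = 3143.72.

3143.72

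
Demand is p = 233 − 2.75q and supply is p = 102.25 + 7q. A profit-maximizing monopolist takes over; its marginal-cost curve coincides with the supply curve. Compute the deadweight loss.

42.43

Competitive equilibrium: 233 − 2.75q = 102.25 + 7q → q* = 13.4103, p* = 196.1218.
Marginal revenue: MR = 233 − 5.5q. Set MR = MC: 233 − 5.5q = 102.25 + 7q → q_m = 10.46.
Price p_m = 233 − 2.75·10.46 = 204.235; MC(q_m) = 102.25 + 7·10.46 = 175.47.
Competitive q* = 13.4103, so Δq = 2.9503; wedge = 204.235 − 175.47 = 28.765.
Deadweight loss = ½ × 2.9503 × 28.765 = 42.43.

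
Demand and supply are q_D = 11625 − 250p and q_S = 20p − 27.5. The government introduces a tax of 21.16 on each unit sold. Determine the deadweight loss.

4145.79

In inverse form: demand p = 46.5 − 0.004q, supply p = 1.375 + 0.05q.
Competitive equilibrium: 46.5 − 0.004q = 1.375 + 0.05q → q* = 835.6481, p* = 43.1574.
With the tax, the buyer price exceeds the seller price by 21.16: (46.5 − 0.004q) − (1.375 + 0.05q) = 21.16 → q' = 443.7963.
Δq = 835.6481 − 443.7963 = 391.8518; the wedge equals the tax, 21.16.
DWL = ½ × 391.8518 × 21.16 = 4145.79.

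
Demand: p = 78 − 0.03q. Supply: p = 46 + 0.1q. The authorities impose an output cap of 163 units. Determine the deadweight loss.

449.45

Competitive equilibrium: 78 − 0.03q = 46 + 0.1q → q* = 246.1538, p* = 70.6154.
At q = 163: demand price = 78 − 0.03·163 = 73.11; supply price = 46 + 0.1·163 = 62.3.
Δq = 246.1538 − 163 = 83.1538; wedge = 73.11 − 62.3 = 10.81.
Welfare loss = ½ × 83.1538 × 10.81 = 449.45.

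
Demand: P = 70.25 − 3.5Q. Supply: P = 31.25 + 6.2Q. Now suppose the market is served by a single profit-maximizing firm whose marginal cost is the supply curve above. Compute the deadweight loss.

Competitive equilibrium: 70.25 − 3.5Q = 31.25 + 6.2Q → Q* = 4.0206, P* = 56.1778.
Marginal revenue: MR = 70.25 − 7Q. Set MR = MC: 70.25 − 7Q = 31.25 + 6.2Q → Q_m = 2.9545.
Price P_m = 70.25 − 3.5·2.9545 = 59.9093; MC(Q_m) = 31.25 + 6.2·2.9545 = 49.5679.
Competitive Q* = 4.0206, so ΔQ = 1.0661; wedge = 59.9093 − 49.5679 = 10.3414.
Welfare loss = ½ × 1.0661 × 10.3414 = 5.51.

5.51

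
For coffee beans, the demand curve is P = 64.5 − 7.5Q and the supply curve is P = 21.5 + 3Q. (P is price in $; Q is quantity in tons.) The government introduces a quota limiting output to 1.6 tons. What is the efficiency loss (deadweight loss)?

$32.69

Competitive equilibrium: 64.5 − 7.5Q = 21.5 + 3Q → Q* = 4.0952, P* = 33.7857.
At Q = 1.6: demand price = 64.5 − 7.5·1.6 = 52.5; supply price = 21.5 + 3·1.6 = 26.3.
ΔQ = 4.0952 − 1.6 = 2.4952; wedge = 52.5 − 26.3 = 26.2.
Deadweight loss = ½ × 2.4952 × 26.2 = $32.69.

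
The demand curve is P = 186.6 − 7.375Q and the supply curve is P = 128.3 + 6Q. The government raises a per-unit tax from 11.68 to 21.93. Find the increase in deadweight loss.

12.88

Competitive equilibrium: 186.6 − 7.375Q = 128.3 + 6Q → Q* = 4.3589, P* = 154.4533.
For a per-unit tax t: ΔQ = t/13.375, so DWL = ½·t·(t/13.375) = t²/26.75.
At t = 11.68: DWL = 5.1. At t = 21.93: DWL = 17.979.
Increase = 17.979 − 5.1 = 12.88.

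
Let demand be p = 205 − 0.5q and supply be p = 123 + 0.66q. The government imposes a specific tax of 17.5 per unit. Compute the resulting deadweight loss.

Competitive equilibrium: 205 − 0.5q = 123 + 0.66q → q* = 70.68966, p* = 169.65517.
With the tax, the buyer price exceeds the seller price by 17.5: (205 − 0.5q) − (123 + 0.66q) = 17.5 → q' = 55.60345.
Δq = 70.68966 − 55.60345 = 15.08621; the wedge equals the tax, 17.5.
The triangle = ½ × 15.08621 × 17.5 = 132.

132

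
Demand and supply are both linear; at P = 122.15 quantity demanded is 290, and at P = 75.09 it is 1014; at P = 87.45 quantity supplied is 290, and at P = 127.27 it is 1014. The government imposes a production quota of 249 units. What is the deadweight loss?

Demand slope = (75.09 − 122.15)/(1014 − 290) = −0.065, so P = 141 − 0.065Q.
Supply slope = (127.27 − 87.45)/(1014 − 290) = 0.055, so P = 71.5 + 0.055Q.
Competitive equilibrium: 141 − 0.065Q = 71.5 + 0.055Q → Q* = 579.1667, P* = 103.3542.
At Q = 249: demand price = 141 − 0.065·249 = 124.815; supply price = 71.5 + 0.055·249 = 85.195.
ΔQ = 579.1667 − 249 = 330.1667; wedge = 124.815 − 85.195 = 39.62.
Welfare loss = ½ × 330.1667 × 39.62 = 6540.60.

6540.60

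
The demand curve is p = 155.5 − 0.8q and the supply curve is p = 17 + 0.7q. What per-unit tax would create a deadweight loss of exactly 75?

15

Competitive equilibrium: 155.5 − 0.8q = 17 + 0.7q → q* = 92.3333, p* = 81.6333.
A tax t gives Δq = t/1.5 and wedge t, so DWL = t²/3.
t²/3 = 75 → t² = 225 → t = 15.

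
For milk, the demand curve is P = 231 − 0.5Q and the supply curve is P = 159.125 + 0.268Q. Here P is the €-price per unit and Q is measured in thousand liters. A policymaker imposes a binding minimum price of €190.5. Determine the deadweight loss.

€60.84 thousand

Competitive equilibrium: 231 − 0.5Q = 159.125 + 0.268Q → Q* = 93.5872, P* = 184.2064.
At the floor P = 190.5, quantity demanded = (231 − 190.5)/0.5 = 81.
Sellers' marginal cost at Q' = 81: 159.125 + 0.268·81 = 180.833.
ΔQ = 93.5872 − 81 = 12.5872; wedge = 190.5 − 180.833 = 9.667.
Welfare loss = ½ × 12.5872 × 9.667 = €60.84 thousand.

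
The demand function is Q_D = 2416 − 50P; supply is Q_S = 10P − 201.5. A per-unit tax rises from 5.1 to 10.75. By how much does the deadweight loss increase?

373.14

In inverse form: demand P = 48.32 − 0.02Q, supply P = 20.15 + 0.1Q.
Competitive equilibrium: 48.32 − 0.02Q = 20.15 + 0.1Q → Q* = 234.75, P* = 43.625.
For a per-unit tax t: ΔQ = t/0.12, so DWL = ½·t·(t/0.12) = t²/0.24.
At t = 5.1: DWL = 108.375. At t = 10.75: DWL = 481.51.
Increase = 481.51 − 108.375 = 373.14.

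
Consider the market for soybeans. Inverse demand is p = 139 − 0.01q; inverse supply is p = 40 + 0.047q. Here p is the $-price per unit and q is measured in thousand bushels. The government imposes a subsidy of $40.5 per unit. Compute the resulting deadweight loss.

Competitive equilibrium: 139 − 0.01q = 40 + 0.047q → q* = 1736.8421, p* = 121.6316.
The subsidy lowers effective supply by 40.5: p = 0.047q − 0.5.
New quantity: 139 − 0.01q = 0.047q − 0.5 → q' = 2447.3684.
Overproduction Δq = 2447.3684 − 1736.8421 = 710.5263; wedge = subsidy = 40.5.
DWL = ½ × 710.5263 × 40.5 = $14388.16 thousand.

$14388.16 thousand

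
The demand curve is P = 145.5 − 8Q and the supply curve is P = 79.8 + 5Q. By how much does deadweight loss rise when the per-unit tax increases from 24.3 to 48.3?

Competitive equilibrium: 145.5 − 8Q = 79.8 + 5Q → Q* = 5.0538, P* = 105.0692.
For a per-unit tax t: ΔQ = t/13, so DWL = ½·t·(t/13) = t²/26.
At t = 24.3: DWL = 22.711. At t = 48.3: DWL = 89.727.
Increase = 89.727 − 22.711 = 67.02.

67.02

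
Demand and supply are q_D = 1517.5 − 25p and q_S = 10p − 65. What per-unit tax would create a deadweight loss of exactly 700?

14

In inverse form: demand p = 60.7 − 0.04q, supply p = 6.5 + 0.1q.
Competitive equilibrium: 60.7 − 0.04q = 6.5 + 0.1q → q* = 387.1429, p* = 45.2143.
A tax t gives Δq = t/0.14 and wedge t, so DWL = t²/0.28.
t²/0.28 = 700 → t² = 196 → t = 14.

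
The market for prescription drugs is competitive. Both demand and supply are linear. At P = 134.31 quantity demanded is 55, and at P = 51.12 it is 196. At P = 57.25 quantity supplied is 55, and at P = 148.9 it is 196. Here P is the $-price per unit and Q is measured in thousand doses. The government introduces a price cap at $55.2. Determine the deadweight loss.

Demand slope = (51.12 − 134.31)/(196 − 55) = −0.59, so P = 166.76 − 0.59Q.
Supply slope = (148.9 − 57.25)/(196 − 55) = 0.65, so P = 21.5 + 0.65Q.
Competitive equilibrium: 166.76 − 0.59Q = 21.5 + 0.65Q → Q* = 117.14516, P* = 97.64435.
At the ceiling P = 55.2, quantity supplied = (55.2 − 21.5)/0.65 = 51.84615.
Willingness to pay at Q' = 51.84615: 166.76 − 0.59·51.84615 = 136.17077.
ΔQ = 117.14516 − 51.84615 = 65.29901; wedge = 136.17077 − 55.2 = 80.97077.
Welfare loss = ½ × 65.29901 × 80.97077 = $2643.66 thousand.

$2643.66 thousand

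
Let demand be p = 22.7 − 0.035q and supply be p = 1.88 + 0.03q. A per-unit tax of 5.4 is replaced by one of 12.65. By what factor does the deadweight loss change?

Competitive equilibrium: 22.7 − 0.035q = 1.88 + 0.03q → q* = 320.3077, p* = 11.4892.
For a per-unit tax t: Δq = t/0.065, so DWL = ½·t·(t/0.065) = t²/0.13.
At t = 5.4: DWL = 224.308. At t = 12.65: DWL = 1230.942.
Ratio = (12.65/5.4)² = 5.488.

5.488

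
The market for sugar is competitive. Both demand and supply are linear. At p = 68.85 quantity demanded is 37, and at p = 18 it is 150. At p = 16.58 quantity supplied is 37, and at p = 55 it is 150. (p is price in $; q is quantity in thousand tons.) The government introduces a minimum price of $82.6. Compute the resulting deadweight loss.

Demand slope = (18 − 68.85)/(150 − 37) = −0.45, so p = 85.5 − 0.45q.
Supply slope = (55 − 16.58)/(150 − 37) = 0.34, so p = 4 + 0.34q.
Competitive equilibrium: 85.5 − 0.45q = 4 + 0.34q → q* = 103.1646, p* = 39.0759.
At the floor p = 82.6, quantity demanded = (85.5 − 82.6)/0.45 = 6.4444.
Sellers' marginal cost at q' = 6.4444: 4 + 0.34·6.4444 = 6.1911.
Δq = 103.1646 − 6.4444 = 96.7202; wedge = 82.6 − 6.1911 = 76.4089.
Welfare loss = ½ × 96.7202 × 76.4089 = $3695.14 thousand.

$3695.14 thousand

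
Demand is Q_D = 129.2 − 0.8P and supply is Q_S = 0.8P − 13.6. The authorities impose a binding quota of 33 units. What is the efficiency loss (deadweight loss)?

In inverse form: demand P = 161.5 − 1.25Q, supply P = 17 + 1.25Q.
Competitive equilibrium: 161.5 − 1.25Q = 17 + 1.25Q → Q* = 57.8, P* = 89.25.
At Q = 33: demand price = 161.5 − 1.25·33 = 120.25; supply price = 17 + 1.25·33 = 58.25.
ΔQ = 57.8 − 33 = 24.8; wedge = 120.25 − 58.25 = 62.
Deadweight loss = ½ × 24.8 × 62 = 768.80.

768.80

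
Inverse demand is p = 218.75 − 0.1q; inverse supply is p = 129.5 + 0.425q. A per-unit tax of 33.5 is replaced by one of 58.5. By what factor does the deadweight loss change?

Competitive equilibrium: 218.75 − 0.1q = 129.5 + 0.425q → q* = 170, p* = 201.75.
For a per-unit tax t: Δq = t/0.525, so DWL = ½·t·(t/0.525) = t²/1.05.
At t = 33.5: DWL = 1068.810. At t = 58.5: DWL = 3259.286.
Ratio = (58.5/33.5)² = 3.049.

3.049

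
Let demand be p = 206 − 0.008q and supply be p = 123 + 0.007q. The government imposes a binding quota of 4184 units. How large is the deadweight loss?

13655.25

Competitive equilibrium: 206 − 0.008q = 123 + 0.007q → q* = 5533.3333, p* = 161.7333.
At q = 4184: demand price = 206 − 0.008·4184 = 172.528; supply price = 123 + 0.007·4184 = 152.288.
Δq = 5533.3333 − 4184 = 1349.3333; wedge = 172.528 − 152.288 = 20.24.
Deadweight loss = ½ × 1349.3333 × 20.24 = 13655.25.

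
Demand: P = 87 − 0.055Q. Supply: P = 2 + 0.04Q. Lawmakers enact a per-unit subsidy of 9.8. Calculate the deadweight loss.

Competitive equilibrium: 87 − 0.055Q = 2 + 0.04Q → Q* = 894.7368, P* = 37.7895.
The subsidy lowers effective supply by 9.8: P = 0.04Q − 7.8.
New quantity: 87 − 0.055Q = 0.04Q − 7.8 → Q' = 997.8947.
Overproduction ΔQ = 997.8947 − 894.7368 = 103.1579; wedge = subsidy = 9.8.
The triangle = ½ × 103.1579 × 9.8 = 505.47.

505.47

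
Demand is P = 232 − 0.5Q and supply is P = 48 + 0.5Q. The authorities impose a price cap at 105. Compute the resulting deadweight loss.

2450

Competitive equilibrium: 232 − 0.5Q = 48 + 0.5Q → Q* = 184, P* = 140.
At the ceiling P = 105, quantity supplied = (105 − 48)/0.5 = 114.
Willingness to pay at Q' = 114: 232 − 0.5·114 = 175.
ΔQ = 184 − 114 = 70; wedge = 175 − 105 = 70.
Welfare loss = ½ × 70 × 70 = 2450.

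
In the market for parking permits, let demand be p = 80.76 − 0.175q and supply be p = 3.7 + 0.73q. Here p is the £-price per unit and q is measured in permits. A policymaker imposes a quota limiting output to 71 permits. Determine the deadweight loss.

Competitive equilibrium: 80.76 − 0.175q = 3.7 + 0.73q → q* = 85.1492, p* = 65.8589.
At q = 71: demand price = 80.76 − 0.175·71 = 68.335; supply price = 3.7 + 0.73·71 = 55.53.
Δq = 85.1492 − 71 = 14.1492; wedge = 68.335 − 55.53 = 12.805.
DWL = ½ × 14.1492 × 12.805 = £90.59.

£90.59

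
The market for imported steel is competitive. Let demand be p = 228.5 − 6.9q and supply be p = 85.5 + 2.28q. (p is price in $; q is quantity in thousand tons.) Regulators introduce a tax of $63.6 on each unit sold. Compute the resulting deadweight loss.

Competitive equilibrium: 228.5 − 6.9q = 85.5 + 2.28q → q* = 15.5773, p* = 121.0163.
With the tax, the buyer price exceeds the seller price by 63.6: (228.5 − 6.9q) − (85.5 + 2.28q) = 63.6 → q' = 8.6492.
Δq = 15.5773 − 8.6492 = 6.9281; the wedge equals the tax, 63.6.
DWL = ½ × 6.9281 × 63.6 = $220.31 thousand.

$220.31 thousand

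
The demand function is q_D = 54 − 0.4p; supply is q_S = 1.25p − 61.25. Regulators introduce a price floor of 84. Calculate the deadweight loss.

In inverse form: demand p = 135 − 2.5q, supply p = 49 + 0.8q.
Competitive equilibrium: 135 − 2.5q = 49 + 0.8q → q* = 26.0606, p* = 69.8485.
At the floor p = 84, quantity demanded = (135 − 84)/2.5 = 20.4.
Sellers' marginal cost at q' = 20.4: 49 + 0.8·20.4 = 65.32.
Δq = 26.0606 − 20.4 = 5.6606; wedge = 84 − 65.32 = 18.68.
DWL = ½ × 5.6606 × 18.68 = 52.87.

52.87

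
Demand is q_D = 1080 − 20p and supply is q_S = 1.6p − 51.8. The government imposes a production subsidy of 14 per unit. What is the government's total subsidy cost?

738.89

In inverse form: demand p = 54 − 0.05q, supply p = 32.375 + 0.625q.
Competitive equilibrium: 54 − 0.05q = 32.375 + 0.625q → q* = 32.037, p* = 52.3981.
The subsidy lowers effective supply by 14: p = 18.375 + 0.625q.
New quantity: 54 − 0.05q = 18.375 + 0.625q → q' = 52.7778.
Total subsidy cost = 14 × 52.7778 = 738.89.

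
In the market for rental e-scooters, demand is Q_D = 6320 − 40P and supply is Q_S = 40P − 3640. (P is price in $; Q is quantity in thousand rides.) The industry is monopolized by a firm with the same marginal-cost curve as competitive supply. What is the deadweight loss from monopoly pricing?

In inverse form: demand P = 158 − 0.025Q, supply P = 91 + 0.025Q.
Competitive equilibrium: 158 − 0.025Q = 91 + 0.025Q → Q* = 1340, P* = 124.5.
Marginal revenue: MR = 158 − 0.05Q. Set MR = MC: 158 − 0.05Q = 91 + 0.025Q → Q_m = 893.33333.
Price P_m = 158 − 0.025·893.33333 = 135.66667; MC(Q_m) = 91 + 0.025·893.33333 = 113.33333.
Competitive Q* = 1340, so ΔQ = 446.66667; wedge = 135.66667 − 113.33333 = 22.33334.
Deadweight loss = ½ × 446.66667 × 22.33334 = $4987.78 thousand.

$4987.78 thousand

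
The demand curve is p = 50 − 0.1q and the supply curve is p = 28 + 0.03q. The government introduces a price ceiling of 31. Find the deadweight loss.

Competitive equilibrium: 50 − 0.1q = 28 + 0.03q → q* = 169.2308, p* = 33.0769.
At the ceiling p = 31, quantity supplied = (31 − 28)/0.03 = 100.
Willingness to pay at q' = 100: 50 − 0.1·100 = 40.
Δq = 169.2308 − 100 = 69.2308; wedge = 40 − 31 = 9.
The triangle = ½ × 69.2308 × 9 = 311.54.

311.54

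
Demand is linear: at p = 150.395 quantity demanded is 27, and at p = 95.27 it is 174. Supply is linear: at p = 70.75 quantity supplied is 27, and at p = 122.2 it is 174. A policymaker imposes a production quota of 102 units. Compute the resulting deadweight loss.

Demand slope = (95.27 − 150.395)/(174 − 27) = −0.375, so p = 160.52 − 0.375q.
Supply slope = (122.2 − 70.75)/(174 − 27) = 0.35, so p = 61.3 + 0.35q.
Competitive equilibrium: 160.52 − 0.375q = 61.3 + 0.35q → q* = 136.8552, p* = 109.1993.
At q = 102: demand price = 160.52 − 0.375·102 = 122.27; supply price = 61.3 + 0.35·102 = 97.
Δq = 136.8552 − 102 = 34.8552; wedge = 122.27 − 97 = 25.27.
The triangle = ½ × 34.8552 × 25.27 = 440.40.

440.40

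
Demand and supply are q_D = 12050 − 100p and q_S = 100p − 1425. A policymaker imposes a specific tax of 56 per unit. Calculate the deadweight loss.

In inverse form: demand p = 120.5 − 0.01q, supply p = 14.25 + 0.01q.
Competitive equilibrium: 120.5 − 0.01q = 14.25 + 0.01q → q* = 5312.5, p* = 67.375.
With the tax, the buyer price exceeds the seller price by 56: (120.5 − 0.01q) − (14.25 + 0.01q) = 56 → q' = 2512.5.
Δq = 5312.5 − 2512.5 = 2800; the wedge equals the tax, 56.
DWL = ½ × 2800 × 56 = 78400.

78400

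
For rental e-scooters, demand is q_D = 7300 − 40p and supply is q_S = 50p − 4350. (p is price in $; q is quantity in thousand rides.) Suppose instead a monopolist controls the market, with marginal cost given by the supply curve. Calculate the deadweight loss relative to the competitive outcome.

$12925.52 thousand

In inverse form: demand p = 182.5 − 0.025q, supply p = 87 + 0.02q.
Competitive equilibrium: 182.5 − 0.025q = 87 + 0.02q → q* = 2122.222222, p* = 129.444444.
Marginal revenue: MR = 182.5 − 0.05q. Set MR = MC: 182.5 − 0.05q = 87 + 0.02q → q_m = 1364.285714.
Price p_m = 182.5 − 0.025·1364.285714 = 148.392857; MC(q_m) = 87 + 0.02·1364.285714 = 114.285714.
Competitive q* = 2122.222222, so Δq = 757.936508; wedge = 148.392857 − 114.285714 = 34.107143.
Welfare loss = ½ × 757.936508 × 34.107143 = $12925.52 thousand.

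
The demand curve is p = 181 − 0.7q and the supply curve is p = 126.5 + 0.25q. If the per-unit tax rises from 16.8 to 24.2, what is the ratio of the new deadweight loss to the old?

Competitive equilibrium: 181 − 0.7q = 126.5 + 0.25q → q* = 57.3684, p* = 140.8421.
For a per-unit tax t: Δq = t/0.95, so DWL = ½·t·(t/0.95) = t²/1.9.
At t = 16.8: DWL = 148.547. At t = 24.2: DWL = 308.232.
Ratio = (24.2/16.8)² = 2.075.

2.075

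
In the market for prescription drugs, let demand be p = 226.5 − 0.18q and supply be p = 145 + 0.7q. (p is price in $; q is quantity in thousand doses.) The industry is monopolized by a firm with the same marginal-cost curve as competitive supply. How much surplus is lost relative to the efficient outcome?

$108.83 thousand

Competitive equilibrium: 226.5 − 0.18q = 145 + 0.7q → q* = 92.6136, p* = 209.8295.
Marginal revenue: MR = 226.5 − 0.36q. Set MR = MC: 226.5 − 0.36q = 145 + 0.7q → q_m = 76.8868.
Price p_m = 226.5 − 0.18·76.8868 = 212.6604; MC(q_m) = 145 + 0.7·76.8868 = 198.8208.
Competitive q* = 92.6136, so Δq = 15.7268; wedge = 212.6604 − 198.8208 = 13.8396.
Deadweight loss = ½ × 15.7268 × 13.8396 = $108.83 thousand.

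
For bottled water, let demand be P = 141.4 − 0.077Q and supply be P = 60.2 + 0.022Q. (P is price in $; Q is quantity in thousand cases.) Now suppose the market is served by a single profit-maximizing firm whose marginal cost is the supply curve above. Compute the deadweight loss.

Competitive equilibrium: 141.4 − 0.077Q = 60.2 + 0.022Q → Q* = 820.202, P* = 78.2444.
Marginal revenue: MR = 141.4 − 0.154Q. Set MR = MC: 141.4 − 0.154Q = 60.2 + 0.022Q → Q_m = 461.3636.
Price P_m = 141.4 − 0.077·461.3636 = 105.875; MC(Q_m) = 60.2 + 0.022·461.3636 = 70.35.
Competitive Q* = 820.202, so ΔQ = 358.8384; wedge = 105.875 − 70.35 = 35.525.
The triangle = ½ × 358.8384 × 35.525 = $6373.87 thousand.

$6373.87 thousand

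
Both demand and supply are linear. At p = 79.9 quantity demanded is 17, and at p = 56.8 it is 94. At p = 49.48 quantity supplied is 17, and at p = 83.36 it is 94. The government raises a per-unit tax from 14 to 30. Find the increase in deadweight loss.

475.68

Demand slope = (56.8 − 79.9)/(94 − 17) = −0.3, so p = 85 − 0.3q.
Supply slope = (83.36 − 49.48)/(94 − 17) = 0.44, so p = 42 + 0.44q.
Competitive equilibrium: 85 − 0.3q = 42 + 0.44q → q* = 58.1081, p* = 67.5676.
For a per-unit tax t: Δq = t/0.74, so DWL = ½·t·(t/0.74) = t²/1.48.
At t = 14: DWL = 132.432. At t = 30: DWL = 608.108.
Increase = 608.108 − 132.432 = 475.68.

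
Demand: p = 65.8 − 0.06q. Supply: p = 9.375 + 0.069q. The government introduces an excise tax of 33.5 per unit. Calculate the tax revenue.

5953.39

Competitive equilibrium: 65.8 − 0.06q = 9.375 + 0.069q → q* = 437.4031, p* = 39.5558.
With the tax, the buyer price exceeds the seller price by 33.5: (65.8 − 0.06q) − (9.375 + 0.069q) = 33.5 → q' = 177.7132.
Tax revenue = 33.5 × 177.7132 = 5953.39.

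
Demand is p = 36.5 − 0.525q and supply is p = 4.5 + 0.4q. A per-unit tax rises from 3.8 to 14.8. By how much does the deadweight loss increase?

110.59

Competitive equilibrium: 36.5 − 0.525q = 4.5 + 0.4q → q* = 34.5946, p* = 18.3378.
For a per-unit tax t: Δq = t/0.925, so DWL = ½·t·(t/0.925) = t²/1.85.
At t = 3.8: DWL = 7.8054. At t = 14.8: DWL = 118.4.
Increase = 118.4 − 7.8054 = 110.59.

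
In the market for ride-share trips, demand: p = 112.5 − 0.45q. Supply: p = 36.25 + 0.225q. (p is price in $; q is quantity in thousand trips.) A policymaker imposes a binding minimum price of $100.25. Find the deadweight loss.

$2481.12 thousand

Competitive equilibrium: 112.5 − 0.45q = 36.25 + 0.225q → q* = 112.963, p* = 61.6667.
At the floor p = 100.25, quantity demanded = (112.5 − 100.25)/0.45 = 27.2222.
Sellers' marginal cost at q' = 27.2222: 36.25 + 0.225·27.2222 = 42.375.
Δq = 112.963 − 27.2222 = 85.7408; wedge = 100.25 − 42.375 = 57.875.
The triangle = ½ × 85.7408 × 57.875 = $2481.12 thousand.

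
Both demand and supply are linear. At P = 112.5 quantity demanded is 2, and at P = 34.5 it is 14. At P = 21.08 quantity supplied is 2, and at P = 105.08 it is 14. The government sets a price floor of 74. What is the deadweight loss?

Demand slope = (34.5 − 112.5)/(14 − 2) = −6.5, so P = 125.5 − 6.5Q.
Supply slope = (105.08 − 21.08)/(14 − 2) = 7, so P = 7.08 + 7Q.
Competitive equilibrium: 125.5 − 6.5Q = 7.08 + 7Q → Q* = 8.7719, P* = 68.483.
At the floor P = 74, quantity demanded = (125.5 − 74)/6.5 = 7.9231.
Sellers' marginal cost at Q' = 7.9231: 7.08 + 7·7.9231 = 62.5417.
ΔQ = 8.7719 − 7.9231 = 0.8488; wedge = 74 − 62.5417 = 11.4583.
Deadweight loss = ½ × 0.8488 × 11.4583 = 4.86.

4.86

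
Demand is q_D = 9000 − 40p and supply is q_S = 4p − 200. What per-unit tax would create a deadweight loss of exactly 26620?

In inverse form: demand p = 225 − 0.025q, supply p = 50 + 0.25q.
Competitive equilibrium: 225 − 0.025q = 50 + 0.25q → q* = 636.3636, p* = 209.0909.
A tax t gives Δq = t/0.275 and wedge t, so DWL = t²/0.55.
t²/0.55 = 26620 → t² = 14641 → t = 121.

121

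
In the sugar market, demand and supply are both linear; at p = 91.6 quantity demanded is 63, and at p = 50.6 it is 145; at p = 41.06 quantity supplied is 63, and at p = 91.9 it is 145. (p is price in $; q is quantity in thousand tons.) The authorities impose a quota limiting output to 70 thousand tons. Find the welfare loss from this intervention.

$813.97 thousand

Demand slope = (50.6 − 91.6)/(145 − 63) = −0.5, so p = 123.1 − 0.5q.
Supply slope = (91.9 − 41.06)/(145 − 63) = 0.62, so p = 2 + 0.62q.
Competitive equilibrium: 123.1 − 0.5q = 2 + 0.62q → q* = 108.125, p* = 69.0375.
At q = 70: demand price = 123.1 − 0.5·70 = 88.1; supply price = 2 + 0.62·70 = 45.4.
Δq = 108.125 − 70 = 38.125; wedge = 88.1 − 45.4 = 42.7.
The triangle = ½ × 38.125 × 42.7 = $813.97 thousand.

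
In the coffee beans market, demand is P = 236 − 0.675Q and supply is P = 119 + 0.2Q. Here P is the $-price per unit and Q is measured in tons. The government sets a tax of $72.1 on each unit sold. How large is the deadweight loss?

Competitive equilibrium: 236 − 0.675Q = 119 + 0.2Q → Q* = 133.7143, P* = 145.7429.
With the tax, the buyer price exceeds the seller price by 72.1: (236 − 0.675Q) − (119 + 0.2Q) = 72.1 → Q' = 51.3143.
ΔQ = 133.7143 − 51.3143 = 82.4; the wedge equals the tax, 72.1.
Welfare loss = ½ × 82.4 × 72.1 = $2970.52.

$2970.52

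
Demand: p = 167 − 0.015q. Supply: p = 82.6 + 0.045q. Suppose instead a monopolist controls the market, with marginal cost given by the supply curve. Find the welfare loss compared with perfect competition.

Competitive equilibrium: 167 − 0.015q = 82.6 + 0.045q → q* = 1406.6667, p* = 145.9.
Marginal revenue: MR = 167 − 0.03q. Set MR = MC: 167 − 0.03q = 82.6 + 0.045q → q_m = 1125.3333.
Price p_m = 167 − 0.015·1125.3333 = 150.12; MC(q_m) = 82.6 + 0.045·1125.3333 = 133.24.
Competitive q* = 1406.6667, so Δq = 281.3334; wedge = 150.12 − 133.24 = 16.88.
Deadweight loss = ½ × 281.3334 × 16.88 = 2374.45.

2374.45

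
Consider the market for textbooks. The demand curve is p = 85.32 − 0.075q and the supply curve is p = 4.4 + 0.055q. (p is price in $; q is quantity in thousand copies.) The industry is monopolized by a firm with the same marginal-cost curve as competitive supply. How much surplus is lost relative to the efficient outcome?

Competitive equilibrium: 85.32 − 0.075q = 4.4 + 0.055q → q* = 622.4615, p* = 38.6354.
Marginal revenue: MR = 85.32 − 0.15q. Set MR = MC: 85.32 − 0.15q = 4.4 + 0.055q → q_m = 394.7317.
Price p_m = 85.32 − 0.075·394.7317 = 55.7151; MC(q_m) = 4.4 + 0.055·394.7317 = 26.1102.
Competitive q* = 622.4615, so Δq = 227.7298; wedge = 55.7151 − 26.1102 = 29.6049.
DWL = ½ × 227.7298 × 29.6049 = $3370.96 thousand.

$3370.96 thousand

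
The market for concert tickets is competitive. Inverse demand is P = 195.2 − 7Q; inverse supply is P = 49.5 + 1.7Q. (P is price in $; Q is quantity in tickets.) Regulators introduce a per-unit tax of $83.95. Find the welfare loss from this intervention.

Competitive equilibrium: 195.2 − 7Q = 49.5 + 1.7Q → Q* = 16.7471, P* = 77.9701.
With the tax, the buyer price exceeds the seller price by 83.95: (195.2 − 7Q) − (49.5 + 1.7Q) = 83.95 → Q' = 7.0977.
ΔQ = 16.7471 − 7.0977 = 9.6494; the wedge equals the tax, 83.95.
Welfare loss = ½ × 9.6494 × 83.95 = $405.03.

$405.03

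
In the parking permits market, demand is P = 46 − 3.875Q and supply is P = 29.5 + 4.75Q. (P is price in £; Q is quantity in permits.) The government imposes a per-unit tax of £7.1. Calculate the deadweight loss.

Competitive equilibrium: 46 − 3.875Q = 29.5 + 4.75Q → Q* = 1.913, P* = 38.587.
With the tax, the buyer price exceeds the seller price by 7.1: (46 − 3.875Q) − (29.5 + 4.75Q) = 7.1 → Q' = 1.0899.
ΔQ = 1.913 − 1.0899 = 0.8231; the wedge equals the tax, 7.1.
The triangle = ½ × 0.8231 × 7.1 = £2.92.

£2.92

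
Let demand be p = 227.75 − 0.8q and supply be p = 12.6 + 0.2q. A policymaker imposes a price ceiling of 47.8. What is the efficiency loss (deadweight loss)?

Competitive equilibrium: 227.75 − 0.8q = 12.6 + 0.2q → q* = 215.15, p* = 55.63.
At the ceiling p = 47.8, quantity supplied = (47.8 − 12.6)/0.2 = 176.
Willingness to pay at q' = 176: 227.75 − 0.8·176 = 86.95.
Δq = 215.15 − 176 = 39.15; wedge = 86.95 − 47.8 = 39.15.
DWL = ½ × 39.15 × 39.15 = 766.36.

766.36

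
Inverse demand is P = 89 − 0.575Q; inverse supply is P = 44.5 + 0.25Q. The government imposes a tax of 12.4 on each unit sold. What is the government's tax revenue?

482.47

Competitive equilibrium: 89 − 0.575Q = 44.5 + 0.25Q → Q* = 53.9394, P* = 57.9848.
With the tax, the buyer price exceeds the seller price by 12.4: (89 − 0.575Q) − (44.5 + 0.25Q) = 12.4 → Q' = 38.9091.
Tax revenue = 12.4 × 38.9091 = 482.47.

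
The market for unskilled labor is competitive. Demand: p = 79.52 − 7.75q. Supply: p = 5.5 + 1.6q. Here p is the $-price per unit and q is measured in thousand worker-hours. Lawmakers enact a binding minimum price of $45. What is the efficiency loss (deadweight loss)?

Competitive equilibrium: 79.52 − 7.75q = 5.5 + 1.6q → q* = 7.9166, p* = 18.1665.
At the floor p = 45, quantity demanded = (79.52 − 45)/7.75 = 4.4542.
Sellers' marginal cost at q' = 4.4542: 5.5 + 1.6·4.4542 = 12.6267.
Δq = 7.9166 − 4.4542 = 3.4624; wedge = 45 − 12.6267 = 32.3733.
Welfare loss = ½ × 3.4624 × 32.3733 = $56.04 thousand.

$56.04 thousand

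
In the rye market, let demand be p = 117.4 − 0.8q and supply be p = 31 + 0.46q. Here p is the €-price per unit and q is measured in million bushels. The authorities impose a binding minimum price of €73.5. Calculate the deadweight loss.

€118.18 million

Competitive equilibrium: 117.4 − 0.8q = 31 + 0.46q → q* = 68.5714, p* = 62.5429.
At the floor p = 73.5, quantity demanded = (117.4 − 73.5)/0.8 = 54.875.
Sellers' marginal cost at q' = 54.875: 31 + 0.46·54.875 = 56.2425.
Δq = 68.5714 − 54.875 = 13.6964; wedge = 73.5 − 56.2425 = 17.2575.
DWL = ½ × 13.6964 × 17.2575 = €118.18 million.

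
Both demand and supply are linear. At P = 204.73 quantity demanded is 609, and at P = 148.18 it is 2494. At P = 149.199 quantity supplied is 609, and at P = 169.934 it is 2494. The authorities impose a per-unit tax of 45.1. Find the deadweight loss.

24805

Demand slope = (148.18 − 204.73)/(2494 − 609) = −0.03, so P = 223 − 0.03Q.
Supply slope = (169.934 − 149.199)/(2494 − 609) = 0.011, so P = 142.5 + 0.011Q.
Competitive equilibrium: 223 − 0.03Q = 142.5 + 0.011Q → Q* = 1963.4146, P* = 164.0976.
With the tax, the buyer price exceeds the seller price by 45.1: (223 − 0.03Q) − (142.5 + 0.011Q) = 45.1 → Q' = 863.4146.
ΔQ = 1963.4146 − 863.4146 = 1100; the wedge equals the tax, 45.1.
DWL = ½ × 1100 × 45.1 = 24805.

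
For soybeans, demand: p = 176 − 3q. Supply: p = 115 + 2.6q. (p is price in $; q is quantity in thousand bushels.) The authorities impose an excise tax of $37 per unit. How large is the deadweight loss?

$122.23 thousand

Competitive equilibrium: 176 − 3q = 115 + 2.6q → q* = 10.8929, p* = 143.3214.
With the tax, the buyer price exceeds the seller price by 37: (176 − 3q) − (115 + 2.6q) = 37 → q' = 4.2857.
Δq = 10.8929 − 4.2857 = 6.6072; the wedge equals the tax, 37.
The triangle = ½ × 6.6072 × 37 = $122.23 thousand.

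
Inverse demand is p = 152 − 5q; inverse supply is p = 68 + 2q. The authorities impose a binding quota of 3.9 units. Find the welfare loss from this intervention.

Competitive equilibrium: 152 − 5q = 68 + 2q → q* = 12, p* = 92.
At q = 3.9: demand price = 152 − 5·3.9 = 132.5; supply price = 68 + 2·3.9 = 75.8.
Δq = 12 − 3.9 = 8.1; wedge = 132.5 − 75.8 = 56.7.
Deadweight loss = ½ × 8.1 × 56.7 = 229.635.

229.635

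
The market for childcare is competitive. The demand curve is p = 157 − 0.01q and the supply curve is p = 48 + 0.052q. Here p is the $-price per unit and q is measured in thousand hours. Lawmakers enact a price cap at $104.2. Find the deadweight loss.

Competitive equilibrium: 157 − 0.01q = 48 + 0.052q → q* = 1758.06452, p* = 139.41935.
At the ceiling p = 104.2, quantity supplied = (104.2 − 48)/0.052 = 1080.76923.
Willingness to pay at q' = 1080.76923: 157 − 0.01·1080.76923 = 146.19231.
Δq = 1758.06452 − 1080.76923 = 677.29529; wedge = 146.19231 − 104.2 = 41.99231.
The triangle = ½ × 677.29529 × 41.99231 = $14220.60 thousand.

$14220.60 thousand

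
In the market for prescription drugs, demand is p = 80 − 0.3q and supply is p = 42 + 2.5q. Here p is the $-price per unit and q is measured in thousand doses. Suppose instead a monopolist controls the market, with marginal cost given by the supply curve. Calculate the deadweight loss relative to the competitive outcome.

Competitive equilibrium: 80 − 0.3q = 42 + 2.5q → q* = 13.5714, p* = 75.9286.
Marginal revenue: MR = 80 − 0.6q. Set MR = MC: 80 − 0.6q = 42 + 2.5q → q_m = 12.2581.
Price p_m = 80 − 0.3·12.2581 = 76.3226; MC(q_m) = 42 + 2.5·12.2581 = 72.6453.
Competitive q* = 13.5714, so Δq = 1.3133; wedge = 76.3226 − 72.6453 = 3.6773.
DWL = ½ × 1.3133 × 3.6773 = $2.41 thousand.

$2.41 thousand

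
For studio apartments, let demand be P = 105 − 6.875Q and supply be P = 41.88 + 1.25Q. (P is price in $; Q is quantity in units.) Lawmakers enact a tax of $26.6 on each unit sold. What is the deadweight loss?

$43.54

Competitive equilibrium: 105 − 6.875Q = 41.88 + 1.25Q → Q* = 7.7686, P* = 51.5908.
With the tax, the buyer price exceeds the seller price by 26.6: (105 − 6.875Q) − (41.88 + 1.25Q) = 26.6 → Q' = 4.4948.
ΔQ = 7.7686 − 4.4948 = 3.2738; the wedge equals the tax, 26.6.
Deadweight loss = ½ × 3.2738 × 26.6 = $43.54.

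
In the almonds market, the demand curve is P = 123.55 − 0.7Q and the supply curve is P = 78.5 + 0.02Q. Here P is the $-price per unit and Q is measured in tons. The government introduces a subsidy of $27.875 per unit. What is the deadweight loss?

Competitive equilibrium: 123.55 − 0.7Q = 78.5 + 0.02Q → Q* = 62.5694, P* = 79.7514.
The subsidy lowers effective supply by 27.875: P = 50.625 + 0.02Q.
New quantity: 123.55 − 0.7Q = 50.625 + 0.02Q → Q' = 101.2847.
Overproduction ΔQ = 101.2847 − 62.5694 = 38.7153; wedge = subsidy = 27.875.
The triangle = ½ × 38.7153 × 27.875 = $539.59.

$539.59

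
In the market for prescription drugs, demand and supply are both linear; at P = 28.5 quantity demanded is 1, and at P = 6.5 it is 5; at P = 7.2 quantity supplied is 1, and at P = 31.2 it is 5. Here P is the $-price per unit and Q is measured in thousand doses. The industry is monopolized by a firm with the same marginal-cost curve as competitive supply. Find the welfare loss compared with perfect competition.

Demand slope = (6.5 − 28.5)/(5 − 1) = −5.5, so P = 34 − 5.5Q.
Supply slope = (31.2 − 7.2)/(5 − 1) = 6, so P = 1.2 + 6Q.
Competitive equilibrium: 34 − 5.5Q = 1.2 + 6Q → Q* = 2.8522, P* = 18.313.
Marginal revenue: MR = 34 − 11Q. Set MR = MC: 34 − 11Q = 1.2 + 6Q → Q_m = 1.9294.
Price P_m = 34 − 5.5·1.9294 = 23.3883; MC(Q_m) = 1.2 + 6·1.9294 = 12.7764.
Competitive Q* = 2.8522, so ΔQ = 0.9228; wedge = 23.3883 − 12.7764 = 10.6119.
Welfare loss = ½ × 0.9228 × 10.6119 = $4.90 thousand.

$4.90 thousand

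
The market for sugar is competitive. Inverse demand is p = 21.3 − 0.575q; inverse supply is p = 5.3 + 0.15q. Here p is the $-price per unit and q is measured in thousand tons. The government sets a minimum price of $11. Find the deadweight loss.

$6.26 thousand

Competitive equilibrium: 21.3 − 0.575q = 5.3 + 0.15q → q* = 22.069, p* = 8.6103.
At the floor p = 11, quantity demanded = (21.3 − 11)/0.575 = 17.913.
Sellers' marginal cost at q' = 17.913: 5.3 + 0.15·17.913 = 7.987.
Δq = 22.069 − 17.913 = 4.156; wedge = 11 − 7.987 = 3.013.
The triangle = ½ × 4.156 × 3.013 = $6.26 thousand.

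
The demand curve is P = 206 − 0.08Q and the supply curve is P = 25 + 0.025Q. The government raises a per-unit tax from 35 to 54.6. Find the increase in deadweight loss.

Competitive equilibrium: 206 − 0.08Q = 25 + 0.025Q → Q* = 1723.8095, P* = 68.0952.
For a per-unit tax t: ΔQ = t/0.105, so DWL = ½·t·(t/0.105) = t²/0.21.
At t = 35: DWL = 5833.333. At t = 54.6: DWL = 14196.
Increase = 14196 − 5833.333 = 8362.67.

8362.67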